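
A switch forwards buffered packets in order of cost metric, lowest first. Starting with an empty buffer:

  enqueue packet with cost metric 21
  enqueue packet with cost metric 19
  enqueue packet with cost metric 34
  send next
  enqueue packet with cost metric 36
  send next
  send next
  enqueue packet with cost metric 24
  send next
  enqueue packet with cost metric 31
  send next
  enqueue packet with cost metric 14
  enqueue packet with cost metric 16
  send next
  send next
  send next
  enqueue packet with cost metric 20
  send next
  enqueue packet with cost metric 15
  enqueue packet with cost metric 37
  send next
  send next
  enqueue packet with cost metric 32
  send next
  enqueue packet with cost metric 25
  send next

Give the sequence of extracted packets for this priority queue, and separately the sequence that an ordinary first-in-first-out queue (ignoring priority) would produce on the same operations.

insert 21 → {21}
insert 19 → {19, 21}
insert 34 → {19, 21, 34}
send next → 19; now {21, 34}
insert 36 → {21, 34, 36}
send next → 21; now {34, 36}
send next → 34; now {36}
insert 24 → {24, 36}
send next → 24; now {36}
insert 31 → {31, 36}
send next → 31; now {36}
insert 14 → {14, 36}
insert 16 → {14, 16, 36}
send next → 14; now {16, 36}
send next → 16; now {36}
send next → 36; now {}
insert 20 → {20}
send next → 20; now {}
insert 15 → {15}
insert 37 → {15, 37}
send next → 15; now {37}
send next → 37; now {}
insert 32 → {32}
send next → 32; now {}
insert 25 → {25}
send next → 25; now {}

priority queue: 19, 21, 34, 24, 31, 14, 16, 36, 20, 15, 37, 32, 25; FIFO queue: 21 → 19 → 34 → 36 → 24 → 31 → 14 → 16 → 20 → 15 → 37 → 32 → 25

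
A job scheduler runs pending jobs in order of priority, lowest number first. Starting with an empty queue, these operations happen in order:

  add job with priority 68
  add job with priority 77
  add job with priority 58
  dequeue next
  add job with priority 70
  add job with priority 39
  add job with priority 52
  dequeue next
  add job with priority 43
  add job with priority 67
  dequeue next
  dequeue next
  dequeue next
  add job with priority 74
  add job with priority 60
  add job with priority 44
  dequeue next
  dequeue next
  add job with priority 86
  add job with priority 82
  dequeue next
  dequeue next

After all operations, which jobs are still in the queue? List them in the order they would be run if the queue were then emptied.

74 → 77 → 82 → 86

insert 68 → {68}
insert 77 → {68, 77}
insert 58 → {58, 68, 77}
dequeue next → 58; now {68, 77}
insert 70 → {68, 70, 77}
insert 39 → {39, 68, 70, 77}
insert 52 → {39, 52, 68, 70, 77}
dequeue next → 39; now {52, 68, 70, 77}
insert 43 → {43, 52, 68, 70, 77}
insert 67 → {43, 52, 67, 68, 70, 77}
dequeue next → 43; now {52, 67, 68, 70, 77}
dequeue next → 52; now {67, 68, 70, 77}
dequeue next → 67; now {68, 70, 77}
insert 74 → {68, 70, 74, 77}
insert 60 → {60, 68, 70, 74, 77}
insert 44 → {44, 60, 68, 70, 74, 77}
dequeue next → 44; now {60, 68, 70, 74, 77}
dequeue next → 60; now {68, 70, 74, 77}
insert 86 → {68, 70, 74, 77, 86}
insert 82 → {68, 70, 74, 77, 82, 86}
dequeue next → 68; now {70, 74, 77, 82, 86}
dequeue next → 70; now {74, 77, 82, 86}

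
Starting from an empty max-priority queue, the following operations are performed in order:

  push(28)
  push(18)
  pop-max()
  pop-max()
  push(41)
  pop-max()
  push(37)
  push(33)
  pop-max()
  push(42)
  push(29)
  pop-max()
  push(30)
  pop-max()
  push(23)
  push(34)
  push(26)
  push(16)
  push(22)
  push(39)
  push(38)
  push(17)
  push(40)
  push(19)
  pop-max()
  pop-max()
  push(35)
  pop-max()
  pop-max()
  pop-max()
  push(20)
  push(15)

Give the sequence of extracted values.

28, 18, 41, 37, 42, 33, 40, 39, 38, 35, 34

insert 28 → {28}
insert 18 → {28, 18}
pop-max → 28; now {18}
pop-max → 18; now {}
insert 41 → {41}
pop-max → 41; now {}
insert 37 → {37}
insert 33 → {37, 33}
pop-max → 37; now {33}
insert 42 → {42, 33}
insert 29 → {42, 33, 29}
pop-max → 42; now {33, 29}
insert 30 → {33, 30, 29}
pop-max → 33; now {30, 29}
insert 23 → {30, 29, 23}
insert 34 → {34, 30, 29, 23}
insert 26 → {34, 30, 29, 26, 23}
insert 16 → {34, 30, 29, 26, 23, 16}
insert 22 → {34, 30, 29, 26, 23, 22, 16}
insert 39 → {39, 34, 30, 29, 26, 23, 22, 16}
insert 38 → {39, 38, 34, 30, 29, 26, 23, 22, 16}
insert 17 → {39, 38, 34, 30, 29, 26, 23, 22, 17, 16}
insert 40 → {40, 39, 38, 34, 30, 29, 26, 23, 22, 17, 16}
insert 19 → {40, 39, 38, 34, 30, 29, 26, 23, 22, 19, 17, 16}
pop-max → 40; now {39, 38, 34, 30, 29, 26, 23, 22, 19, 17, 16}
pop-max → 39; now {38, 34, 30, 29, 26, 23, 22, 19, 17, 16}
insert 35 → {38, 35, 34, 30, 29, 26, 23, 22, 19, 17, 16}
pop-max → 38; now {35, 34, 30, 29, 26, 23, 22, 19, 17, 16}
pop-max → 35; now {34, 30, 29, 26, 23, 22, 19, 17, 16}
pop-max → 34; now {30, 29, 26, 23, 22, 19, 17, 16}
insert 20 → {30, 29, 26, 23, 22, 20, 19, 17, 16}
insert 15 → {30, 29, 26, 23, 22, 20, 19, 17, 16, 15}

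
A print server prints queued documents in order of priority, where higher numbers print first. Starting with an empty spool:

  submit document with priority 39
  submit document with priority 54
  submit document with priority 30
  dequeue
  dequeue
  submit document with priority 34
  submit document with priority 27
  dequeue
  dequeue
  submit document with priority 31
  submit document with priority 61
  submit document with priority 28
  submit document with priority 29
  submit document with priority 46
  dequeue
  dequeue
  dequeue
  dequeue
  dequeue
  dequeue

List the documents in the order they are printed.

54, 39, 34, 30, 61, 46, 31, 29, 28, 27

insert 39 → {39}
insert 54 → {54, 39}
insert 30 → {54, 39, 30}
dequeue → 54; now {39, 30}
dequeue → 39; now {30}
insert 34 → {34, 30}
insert 27 → {34, 30, 27}
dequeue → 34; now {30, 27}
dequeue → 30; now {27}
insert 31 → {31, 27}
insert 61 → {61, 31, 27}
insert 28 → {61, 31, 28, 27}
insert 29 → {61, 31, 29, 28, 27}
insert 46 → {61, 46, 31, 29, 28, 27}
dequeue → 61; now {46, 31, 29, 28, 27}
dequeue → 46; now {31, 29, 28, 27}
dequeue → 31; now {29, 28, 27}
dequeue → 29; now {28, 27}
dequeue → 28; now {27}
dequeue → 27; now {}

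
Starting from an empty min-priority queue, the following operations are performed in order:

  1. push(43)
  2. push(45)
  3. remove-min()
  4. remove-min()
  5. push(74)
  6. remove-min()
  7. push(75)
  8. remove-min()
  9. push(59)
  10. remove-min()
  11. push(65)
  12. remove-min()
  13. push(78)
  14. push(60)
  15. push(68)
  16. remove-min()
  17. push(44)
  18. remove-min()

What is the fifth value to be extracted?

59

insert 43 → {43}
insert 45 → {43, 45}
remove-min → 43; now {45}
remove-min → 45; now {}
insert 74 → {74}
remove-min → 74; now {}
insert 75 → {75}
remove-min → 75; now {}
insert 59 → {59}
remove-min → 59; now {}
insert 65 → {65}
remove-min → 65; now {}
insert 78 → {78}
insert 60 → {60, 78}
insert 68 → {60, 68, 78}
remove-min → 60; now {68, 78}
insert 44 → {44, 68, 78}
remove-min → 44; now {68, 78}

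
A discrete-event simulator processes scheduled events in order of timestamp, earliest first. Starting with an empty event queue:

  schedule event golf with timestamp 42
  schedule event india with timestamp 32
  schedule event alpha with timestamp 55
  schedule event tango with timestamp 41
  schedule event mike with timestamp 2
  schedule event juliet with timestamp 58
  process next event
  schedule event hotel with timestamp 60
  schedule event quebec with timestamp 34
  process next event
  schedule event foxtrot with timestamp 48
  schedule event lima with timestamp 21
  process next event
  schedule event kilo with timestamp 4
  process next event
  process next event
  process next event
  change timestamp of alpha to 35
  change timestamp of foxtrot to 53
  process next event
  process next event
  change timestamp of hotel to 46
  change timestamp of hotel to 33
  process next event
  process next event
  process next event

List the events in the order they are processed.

mike → india → lima → kilo → quebec → tango → alpha → golf → hotel → foxtrot → juliet

add golf (timestamp 42) → {golf:42}
add india (timestamp 32) → {india:32, golf:42}
add alpha (timestamp 55) → {india:32, golf:42, alpha:55}
add tango (timestamp 41) → {india:32, tango:41, golf:42, alpha:55}
add mike (timestamp 2) → {mike:2, india:32, tango:41, golf:42, alpha:55}
add juliet (timestamp 58) → {mike:2, india:32, tango:41, golf:42, alpha:55, juliet:58}
process next event → mike; now {india:32, tango:41, golf:42, alpha:55, juliet:58}
add hotel (timestamp 60) → {india:32, tango:41, golf:42, alpha:55, juliet:58, hotel:60}
add quebec (timestamp 34) → {india:32, quebec:34, tango:41, golf:42, alpha:55, juliet:58, hotel:60}
process next event → india; now {quebec:34, tango:41, golf:42, alpha:55, juliet:58, hotel:60}
add foxtrot (timestamp 48) → {quebec:34, tango:41, golf:42, foxtrot:48, alpha:55, juliet:58, hotel:60}
add lima (timestamp 21) → {lima:21, quebec:34, tango:41, golf:42, foxtrot:48, alpha:55, juliet:58, hotel:60}
process next event → lima; now {quebec:34, tango:41, golf:42, foxtrot:48, alpha:55, juliet:58, hotel:60}
add kilo (timestamp 4) → {kilo:4, quebec:34, tango:41, golf:42, foxtrot:48, alpha:55, juliet:58, hotel:60}
process next event → kilo; now {quebec:34, tango:41, golf:42, foxtrot:48, alpha:55, juliet:58, hotel:60}
process next event → quebec; now {tango:41, golf:42, foxtrot:48, alpha:55, juliet:58, hotel:60}
process next event → tango; now {golf:42, foxtrot:48, alpha:55, juliet:58, hotel:60}
update alpha to timestamp 35 → {alpha:35, golf:42, foxtrot:48, juliet:58, hotel:60}
update foxtrot to timestamp 53 → {alpha:35, golf:42, foxtrot:53, juliet:58, hotel:60}
process next event → alpha; now {golf:42, foxtrot:53, juliet:58, hotel:60}
process next event → golf; now {foxtrot:53, juliet:58, hotel:60}
update hotel to timestamp 46 → {hotel:46, foxtrot:53, juliet:58}
update hotel to timestamp 33 → {hotel:33, foxtrot:53, juliet:58}
process next event → hotel; now {foxtrot:53, juliet:58}
process next event → foxtrot; now {juliet:58}
process next event → juliet; now {}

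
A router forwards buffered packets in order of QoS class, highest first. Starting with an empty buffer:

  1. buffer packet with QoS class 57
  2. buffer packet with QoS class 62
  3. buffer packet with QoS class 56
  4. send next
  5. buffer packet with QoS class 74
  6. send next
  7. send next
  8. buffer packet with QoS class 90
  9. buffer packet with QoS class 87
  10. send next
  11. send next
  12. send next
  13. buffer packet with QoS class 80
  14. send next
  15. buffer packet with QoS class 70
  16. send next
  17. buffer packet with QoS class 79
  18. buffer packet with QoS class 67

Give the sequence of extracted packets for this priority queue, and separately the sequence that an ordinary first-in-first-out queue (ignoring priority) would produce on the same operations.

priority queue: 62, 74, 57, 90, 87, 56, 80, 70; FIFO queue: 57, 62, 56, 74, 90, 87, 80, 70

insert 57 → {57}
insert 62 → {62, 57}
insert 56 → {62, 57, 56}
send next → 62; now {57, 56}
insert 74 → {74, 57, 56}
send next → 74; now {57, 56}
send next → 57; now {56}
insert 90 → {90, 56}
insert 87 → {90, 87, 56}
send next → 90; now {87, 56}
send next → 87; now {56}
send next → 56; now {}
insert 80 → {80}
send next → 80; now {}
insert 70 → {70}
send next → 70; now {}
insert 79 → {79}
insert 67 → {79, 67}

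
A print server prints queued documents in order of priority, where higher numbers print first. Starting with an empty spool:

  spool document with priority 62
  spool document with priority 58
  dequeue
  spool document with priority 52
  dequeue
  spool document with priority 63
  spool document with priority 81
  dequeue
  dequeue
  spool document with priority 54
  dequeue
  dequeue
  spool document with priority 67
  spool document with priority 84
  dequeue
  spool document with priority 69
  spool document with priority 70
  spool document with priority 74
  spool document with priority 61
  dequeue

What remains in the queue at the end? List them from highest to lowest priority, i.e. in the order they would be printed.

70 → 69 → 67 → 61

insert 62 → {62}
insert 58 → {62, 58}
dequeue → 62; now {58}
insert 52 → {58, 52}
dequeue → 58; now {52}
insert 63 → {63, 52}
insert 81 → {81, 63, 52}
dequeue → 81; now {63, 52}
dequeue → 63; now {52}
insert 54 → {54, 52}
dequeue → 54; now {52}
dequeue → 52; now {}
insert 67 → {67}
insert 84 → {84, 67}
dequeue → 84; now {67}
insert 69 → {69, 67}
insert 70 → {70, 69, 67}
insert 74 → {74, 70, 69, 67}
insert 61 → {74, 70, 69, 67, 61}
dequeue → 74; now {70, 69, 67, 61}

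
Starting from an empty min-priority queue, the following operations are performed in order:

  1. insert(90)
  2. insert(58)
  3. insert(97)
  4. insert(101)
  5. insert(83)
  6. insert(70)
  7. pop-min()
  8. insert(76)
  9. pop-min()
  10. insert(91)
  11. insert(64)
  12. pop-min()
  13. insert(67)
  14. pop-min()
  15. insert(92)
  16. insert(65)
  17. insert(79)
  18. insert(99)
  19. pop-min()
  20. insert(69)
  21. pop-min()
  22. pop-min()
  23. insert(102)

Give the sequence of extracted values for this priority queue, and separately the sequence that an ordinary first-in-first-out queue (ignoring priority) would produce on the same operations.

priority queue: 58 → 70 → 64 → 67 → 65 → 69 → 76; FIFO queue: 90 → 58 → 97 → 101 → 83 → 70 → 76

insert 90 → {90}
insert 58 → {58, 90}
insert 97 → {58, 90, 97}
insert 101 → {58, 90, 97, 101}
insert 83 → {58, 83, 90, 97, 101}
insert 70 → {58, 70, 83, 90, 97, 101}
pop-min → 58; now {70, 83, 90, 97, 101}
insert 76 → {70, 76, 83, 90, 97, 101}
pop-min → 70; now {76, 83, 90, 97, 101}
insert 91 → {76, 83, 90, 91, 97, 101}
insert 64 → {64, 76, 83, 90, 91, 97, 101}
pop-min → 64; now {76, 83, 90, 91, 97, 101}
insert 67 → {67, 76, 83, 90, 91, 97, 101}
pop-min → 67; now {76, 83, 90, 91, 97, 101}
insert 92 → {76, 83, 90, 91, 92, 97, 101}
insert 65 → {65, 76, 83, 90, 91, 92, 97, 101}
insert 79 → {65, 76, 79, 83, 90, 91, 92, 97, 101}
insert 99 → {65, 76, 79, 83, 90, 91, 92, 97, 99, 101}
pop-min → 65; now {76, 79, 83, 90, 91, 92, 97, 99, 101}
insert 69 → {69, 76, 79, 83, 90, 91, 92, 97, 99, 101}
pop-min → 69; now {76, 79, 83, 90, 91, 92, 97, 99, 101}
pop-min → 76; now {79, 83, 90, 91, 92, 97, 99, 101}
insert 102 → {79, 83, 90, 91, 92, 97, 99, 101, 102}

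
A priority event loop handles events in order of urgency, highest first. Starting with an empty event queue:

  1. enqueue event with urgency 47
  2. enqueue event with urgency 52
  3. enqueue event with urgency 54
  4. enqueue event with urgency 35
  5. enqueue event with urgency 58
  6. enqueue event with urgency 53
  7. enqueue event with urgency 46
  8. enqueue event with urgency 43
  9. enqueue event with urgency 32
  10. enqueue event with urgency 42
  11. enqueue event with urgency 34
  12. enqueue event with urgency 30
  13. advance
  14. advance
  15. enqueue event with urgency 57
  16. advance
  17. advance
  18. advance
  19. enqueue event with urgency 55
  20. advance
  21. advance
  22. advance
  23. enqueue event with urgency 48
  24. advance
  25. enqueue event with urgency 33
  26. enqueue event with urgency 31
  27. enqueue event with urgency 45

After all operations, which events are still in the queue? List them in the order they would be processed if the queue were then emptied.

45 → 43 → 42 → 35 → 34 → 33 → 32 → 31 → 30

insert 47 → {47}
insert 52 → {52, 47}
insert 54 → {54, 52, 47}
insert 35 → {54, 52, 47, 35}
insert 58 → {58, 54, 52, 47, 35}
insert 53 → {58, 54, 53, 52, 47, 35}
insert 46 → {58, 54, 53, 52, 47, 46, 35}
insert 43 → {58, 54, 53, 52, 47, 46, 43, 35}
insert 32 → {58, 54, 53, 52, 47, 46, 43, 35, 32}
insert 42 → {58, 54, 53, 52, 47, 46, 43, 42, 35, 32}
insert 34 → {58, 54, 53, 52, 47, 46, 43, 42, 35, 34, 32}
insert 30 → {58, 54, 53, 52, 47, 46, 43, 42, 35, 34, 32, 30}
advance → 58; now {54, 53, 52, 47, 46, 43, 42, 35, 34, 32, 30}
advance → 54; now {53, 52, 47, 46, 43, 42, 35, 34, 32, 30}
insert 57 → {57, 53, 52, 47, 46, 43, 42, 35, 34, 32, 30}
advance → 57; now {53, 52, 47, 46, 43, 42, 35, 34, 32, 30}
advance → 53; now {52, 47, 46, 43, 42, 35, 34, 32, 30}
advance → 52; now {47, 46, 43, 42, 35, 34, 32, 30}
insert 55 → {55, 47, 46, 43, 42, 35, 34, 32, 30}
advance → 55; now {47, 46, 43, 42, 35, 34, 32, 30}
advance → 47; now {46, 43, 42, 35, 34, 32, 30}
advance → 46; now {43, 42, 35, 34, 32, 30}
insert 48 → {48, 43, 42, 35, 34, 32, 30}
advance → 48; now {43, 42, 35, 34, 32, 30}
insert 33 → {43, 42, 35, 34, 33, 32, 30}
insert 31 → {43, 42, 35, 34, 33, 32, 31, 30}
insert 45 → {45, 43, 42, 35, 34, 33, 32, 31, 30}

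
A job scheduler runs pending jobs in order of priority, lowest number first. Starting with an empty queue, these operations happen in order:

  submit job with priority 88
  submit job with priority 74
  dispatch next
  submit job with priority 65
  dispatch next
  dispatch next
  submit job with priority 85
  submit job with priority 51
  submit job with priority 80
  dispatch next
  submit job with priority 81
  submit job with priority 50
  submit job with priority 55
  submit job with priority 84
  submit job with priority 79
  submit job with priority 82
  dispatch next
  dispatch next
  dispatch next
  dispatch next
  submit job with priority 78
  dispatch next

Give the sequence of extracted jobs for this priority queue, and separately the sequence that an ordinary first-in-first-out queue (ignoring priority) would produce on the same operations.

insert 88 → {88}
insert 74 → {74, 88}
dispatch next → 74; now {88}
insert 65 → {65, 88}
dispatch next → 65; now {88}
dispatch next → 88; now {}
insert 85 → {85}
insert 51 → {51, 85}
insert 80 → {51, 80, 85}
dispatch next → 51; now {80, 85}
insert 81 → {80, 81, 85}
insert 50 → {50, 80, 81, 85}
insert 55 → {50, 55, 80, 81, 85}
insert 84 → {50, 55, 80, 81, 84, 85}
insert 79 → {50, 55, 79, 80, 81, 84, 85}
insert 82 → {50, 55, 79, 80, 81, 82, 84, 85}
dispatch next → 50; now {55, 79, 80, 81, 82, 84, 85}
dispatch next → 55; now {79, 80, 81, 82, 84, 85}
dispatch next → 79; now {80, 81, 82, 84, 85}
dispatch next → 80; now {81, 82, 84, 85}
insert 78 → {78, 81, 82, 84, 85}
dispatch next → 78; now {81, 82, 84, 85}

priority queue: 74, 65, 88, 51, 50, 55, 79, 80, 78; FIFO queue: [88, 74, 65, 85, 51, 80, 81, 50, 55]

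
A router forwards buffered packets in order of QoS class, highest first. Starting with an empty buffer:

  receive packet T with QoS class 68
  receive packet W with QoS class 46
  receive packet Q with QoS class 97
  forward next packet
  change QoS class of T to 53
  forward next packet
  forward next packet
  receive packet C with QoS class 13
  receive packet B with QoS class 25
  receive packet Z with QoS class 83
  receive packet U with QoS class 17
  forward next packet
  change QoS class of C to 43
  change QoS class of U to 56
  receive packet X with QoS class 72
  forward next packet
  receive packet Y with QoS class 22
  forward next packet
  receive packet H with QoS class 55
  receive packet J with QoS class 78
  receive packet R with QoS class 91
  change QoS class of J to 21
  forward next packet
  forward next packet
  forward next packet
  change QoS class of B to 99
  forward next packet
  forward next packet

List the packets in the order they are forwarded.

add T (QoS class 68) → {T:68}
add W (QoS class 46) → {T:68, W:46}
add Q (QoS class 97) → {Q:97, T:68, W:46}
forward next packet → Q; now {T:68, W:46}
update T to QoS class 53 → {T:53, W:46}
forward next packet → T; now {W:46}
forward next packet → W; now {}
add C (QoS class 13) → {C:13}
add B (QoS class 25) → {B:25, C:13}
add Z (QoS class 83) → {Z:83, B:25, C:13}
add U (QoS class 17) → {Z:83, B:25, U:17, C:13}
forward next packet → Z; now {B:25, U:17, C:13}
update C to QoS class 43 → {C:43, B:25, U:17}
update U to QoS class 56 → {U:56, C:43, B:25}
add X (QoS class 72) → {X:72, U:56, C:43, B:25}
forward next packet → X; now {U:56, C:43, B:25}
add Y (QoS class 22) → {U:56, C:43, B:25, Y:22}
forward next packet → U; now {C:43, B:25, Y:22}
add H (QoS class 55) → {H:55, C:43, B:25, Y:22}
add J (QoS class 78) → {J:78, H:55, C:43, B:25, Y:22}
add R (QoS class 91) → {R:91, J:78, H:55, C:43, B:25, Y:22}
update J to QoS class 21 → {R:91, H:55, C:43, B:25, Y:22, J:21}
forward next packet → R; now {H:55, C:43, B:25, Y:22, J:21}
forward next packet → H; now {C:43, B:25, Y:22, J:21}
forward next packet → C; now {B:25, Y:22, J:21}
update B to QoS class 99 → {B:99, Y:22, J:21}
forward next packet → B; now {Y:22, J:21}
forward next packet → Y; now {J:21}

Q, T, W, Z, X, U, R, H, C, B, Y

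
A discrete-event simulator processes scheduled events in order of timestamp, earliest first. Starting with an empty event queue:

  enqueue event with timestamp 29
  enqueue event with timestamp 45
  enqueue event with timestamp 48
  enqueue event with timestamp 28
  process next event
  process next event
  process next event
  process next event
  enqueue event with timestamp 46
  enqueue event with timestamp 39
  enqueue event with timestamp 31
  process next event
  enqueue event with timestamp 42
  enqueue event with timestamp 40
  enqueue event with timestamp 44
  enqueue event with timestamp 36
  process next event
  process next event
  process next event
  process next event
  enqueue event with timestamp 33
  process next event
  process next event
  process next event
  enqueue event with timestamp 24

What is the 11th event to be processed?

insert 29 → {29}
insert 45 → {29, 45}
insert 48 → {29, 45, 48}
insert 28 → {28, 29, 45, 48}
process next event → 28; now {29, 45, 48}
process next event → 29; now {45, 48}
process next event → 45; now {48}
process next event → 48; now {}
insert 46 → {46}
insert 39 → {39, 46}
insert 31 → {31, 39, 46}
process next event → 31; now {39, 46}
insert 42 → {39, 42, 46}
insert 40 → {39, 40, 42, 46}
insert 44 → {39, 40, 42, 44, 46}
insert 36 → {36, 39, 40, 42, 44, 46}
process next event → 36; now {39, 40, 42, 44, 46}
process next event → 39; now {40, 42, 44, 46}
process next event → 40; now {42, 44, 46}
process next event → 42; now {44, 46}
insert 33 → {33, 44, 46}
process next event → 33; now {44, 46}
process next event → 44; now {46}
process next event → 46; now {}
insert 24 → {24}

44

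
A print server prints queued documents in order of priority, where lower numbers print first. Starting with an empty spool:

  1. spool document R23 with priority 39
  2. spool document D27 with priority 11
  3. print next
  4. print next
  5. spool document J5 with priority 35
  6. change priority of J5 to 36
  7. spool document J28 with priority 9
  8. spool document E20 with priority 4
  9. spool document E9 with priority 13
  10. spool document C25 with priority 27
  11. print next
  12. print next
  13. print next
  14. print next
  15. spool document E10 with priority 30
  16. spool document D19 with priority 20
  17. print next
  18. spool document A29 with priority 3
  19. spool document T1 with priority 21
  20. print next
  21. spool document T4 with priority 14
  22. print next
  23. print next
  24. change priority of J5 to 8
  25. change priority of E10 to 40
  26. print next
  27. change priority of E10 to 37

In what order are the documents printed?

[D27, R23, E20, J28, E9, C25, D19, A29, T4, T1, J5]

add R23 (priority 39) → {R23:39}
add D27 (priority 11) → {D27:11, R23:39}
print next → D27; now {R23:39}
print next → R23; now {}
add J5 (priority 35) → {J5:35}
update J5 to priority 36 → {J5:36}
add J28 (priority 9) → {J28:9, J5:36}
add E20 (priority 4) → {E20:4, J28:9, J5:36}
add E9 (priority 13) → {E20:4, J28:9, E9:13, J5:36}
add C25 (priority 27) → {E20:4, J28:9, E9:13, C25:27, J5:36}
print next → E20; now {J28:9, E9:13, C25:27, J5:36}
print next → J28; now {E9:13, C25:27, J5:36}
print next → E9; now {C25:27, J5:36}
print next → C25; now {J5:36}
add E10 (priority 30) → {E10:30, J5:36}
add D19 (priority 20) → {D19:20, E10:30, J5:36}
print next → D19; now {E10:30, J5:36}
add A29 (priority 3) → {A29:3, E10:30, J5:36}
add T1 (priority 21) → {A29:3, T1:21, E10:30, J5:36}
print next → A29; now {T1:21, E10:30, J5:36}
add T4 (priority 14) → {T4:14, T1:21, E10:30, J5:36}
print next → T4; now {T1:21, E10:30, J5:36}
print next → T1; now {E10:30, J5:36}
update J5 to priority 8 → {J5:8, E10:30}
update E10 to priority 40 → {J5:8, E10:40}
print next → J5; now {E10:40}
update E10 to priority 37 → {E10:37}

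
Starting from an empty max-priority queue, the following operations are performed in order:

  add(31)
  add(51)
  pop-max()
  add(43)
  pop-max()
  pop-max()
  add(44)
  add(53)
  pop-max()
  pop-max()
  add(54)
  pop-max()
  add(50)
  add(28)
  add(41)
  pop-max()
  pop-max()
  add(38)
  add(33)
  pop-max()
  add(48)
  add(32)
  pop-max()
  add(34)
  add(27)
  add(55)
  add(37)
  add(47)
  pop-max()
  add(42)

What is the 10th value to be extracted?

48

insert 31 → {31}
insert 51 → {51, 31}
pop-max → 51; now {31}
insert 43 → {43, 31}
pop-max → 43; now {31}
pop-max → 31; now {}
insert 44 → {44}
insert 53 → {53, 44}
pop-max → 53; now {44}
pop-max → 44; now {}
insert 54 → {54}
pop-max → 54; now {}
insert 50 → {50}
insert 28 → {50, 28}
insert 41 → {50, 41, 28}
pop-max → 50; now {41, 28}
pop-max → 41; now {28}
insert 38 → {38, 28}
insert 33 → {38, 33, 28}
pop-max → 38; now {33, 28}
insert 48 → {48, 33, 28}
insert 32 → {48, 33, 32, 28}
pop-max → 48; now {33, 32, 28}
insert 34 → {34, 33, 32, 28}
insert 27 → {34, 33, 32, 28, 27}
insert 55 → {55, 34, 33, 32, 28, 27}
insert 37 → {55, 37, 34, 33, 32, 28, 27}
insert 47 → {55, 47, 37, 34, 33, 32, 28, 27}
pop-max → 55; now {47, 37, 34, 33, 32, 28, 27}
insert 42 → {47, 42, 37, 34, 33, 32, 28, 27}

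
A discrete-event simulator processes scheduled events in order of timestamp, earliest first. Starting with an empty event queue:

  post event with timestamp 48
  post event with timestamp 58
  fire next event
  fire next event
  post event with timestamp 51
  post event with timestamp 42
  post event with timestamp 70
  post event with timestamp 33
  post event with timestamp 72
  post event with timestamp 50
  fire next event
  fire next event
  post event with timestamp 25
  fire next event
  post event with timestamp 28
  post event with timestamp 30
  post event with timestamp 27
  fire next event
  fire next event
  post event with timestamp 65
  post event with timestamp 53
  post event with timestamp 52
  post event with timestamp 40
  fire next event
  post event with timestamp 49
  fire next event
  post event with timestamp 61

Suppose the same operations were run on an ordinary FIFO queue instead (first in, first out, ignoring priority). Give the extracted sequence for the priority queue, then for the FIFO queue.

insert 48 → {48}
insert 58 → {48, 58}
fire next event → 48; now {58}
fire next event → 58; now {}
insert 51 → {51}
insert 42 → {42, 51}
insert 70 → {42, 51, 70}
insert 33 → {33, 42, 51, 70}
insert 72 → {33, 42, 51, 70, 72}
insert 50 → {33, 42, 50, 51, 70, 72}
fire next event → 33; now {42, 50, 51, 70, 72}
fire next event → 42; now {50, 51, 70, 72}
insert 25 → {25, 50, 51, 70, 72}
fire next event → 25; now {50, 51, 70, 72}
insert 28 → {28, 50, 51, 70, 72}
insert 30 → {28, 30, 50, 51, 70, 72}
insert 27 → {27, 28, 30, 50, 51, 70, 72}
fire next event → 27; now {28, 30, 50, 51, 70, 72}
fire next event → 28; now {30, 50, 51, 70, 72}
insert 65 → {30, 50, 51, 65, 70, 72}
insert 53 → {30, 50, 51, 53, 65, 70, 72}
insert 52 → {30, 50, 51, 52, 53, 65, 70, 72}
insert 40 → {30, 40, 50, 51, 52, 53, 65, 70, 72}
fire next event → 30; now {40, 50, 51, 52, 53, 65, 70, 72}
insert 49 → {40, 49, 50, 51, 52, 53, 65, 70, 72}
fire next event → 40; now {49, 50, 51, 52, 53, 65, 70, 72}
insert 61 → {49, 50, 51, 52, 53, 61, 65, 70, 72}

priority queue: 48 → 58 → 33 → 42 → 25 → 27 → 28 → 30 → 40; FIFO queue: 48 → 58 → 51 → 42 → 70 → 33 → 72 → 50 → 25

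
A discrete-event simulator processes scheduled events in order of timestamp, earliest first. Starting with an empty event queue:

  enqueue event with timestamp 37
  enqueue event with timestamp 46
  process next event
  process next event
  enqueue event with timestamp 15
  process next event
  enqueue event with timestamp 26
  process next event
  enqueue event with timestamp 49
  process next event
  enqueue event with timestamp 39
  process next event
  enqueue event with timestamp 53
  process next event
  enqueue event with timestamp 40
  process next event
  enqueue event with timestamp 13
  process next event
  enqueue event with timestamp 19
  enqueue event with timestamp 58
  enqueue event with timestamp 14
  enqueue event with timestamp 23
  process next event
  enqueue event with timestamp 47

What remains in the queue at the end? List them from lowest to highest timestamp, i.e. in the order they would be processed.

19 → 23 → 47 → 58

insert 37 → {37}
insert 46 → {37, 46}
process next event → 37; now {46}
process next event → 46; now {}
insert 15 → {15}
process next event → 15; now {}
insert 26 → {26}
process next event → 26; now {}
insert 49 → {49}
process next event → 49; now {}
insert 39 → {39}
process next event → 39; now {}
insert 53 → {53}
process next event → 53; now {}
insert 40 → {40}
process next event → 40; now {}
insert 13 → {13}
process next event → 13; now {}
insert 19 → {19}
insert 58 → {19, 58}
insert 14 → {14, 19, 58}
insert 23 → {14, 19, 23, 58}
process next event → 14; now {19, 23, 58}
insert 47 → {19, 23, 47, 58}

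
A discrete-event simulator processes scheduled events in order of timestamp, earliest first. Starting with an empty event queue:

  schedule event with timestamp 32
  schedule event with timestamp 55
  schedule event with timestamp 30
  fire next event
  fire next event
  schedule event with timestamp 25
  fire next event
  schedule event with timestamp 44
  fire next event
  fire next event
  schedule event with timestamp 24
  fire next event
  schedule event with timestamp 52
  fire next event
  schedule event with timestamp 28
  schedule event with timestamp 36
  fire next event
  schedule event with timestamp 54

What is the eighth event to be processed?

28

insert 32 → {32}
insert 55 → {32, 55}
insert 30 → {30, 32, 55}
fire next event → 30; now {32, 55}
fire next event → 32; now {55}
insert 25 → {25, 55}
fire next event → 25; now {55}
insert 44 → {44, 55}
fire next event → 44; now {55}
fire next event → 55; now {}
insert 24 → {24}
fire next event → 24; now {}
insert 52 → {52}
fire next event → 52; now {}
insert 28 → {28}
insert 36 → {28, 36}
fire next event → 28; now {36}
insert 54 → {36, 54}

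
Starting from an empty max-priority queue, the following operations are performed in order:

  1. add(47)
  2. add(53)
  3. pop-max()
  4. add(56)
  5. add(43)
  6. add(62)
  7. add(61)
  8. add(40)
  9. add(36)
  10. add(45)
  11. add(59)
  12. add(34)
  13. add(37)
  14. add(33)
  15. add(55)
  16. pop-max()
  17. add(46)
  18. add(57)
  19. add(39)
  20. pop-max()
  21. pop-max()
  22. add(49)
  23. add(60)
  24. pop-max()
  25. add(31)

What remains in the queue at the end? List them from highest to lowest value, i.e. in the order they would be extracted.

insert 47 → {47}
insert 53 → {53, 47}
pop-max → 53; now {47}
insert 56 → {56, 47}
insert 43 → {56, 47, 43}
insert 62 → {62, 56, 47, 43}
insert 61 → {62, 61, 56, 47, 43}
insert 40 → {62, 61, 56, 47, 43, 40}
insert 36 → {62, 61, 56, 47, 43, 40, 36}
insert 45 → {62, 61, 56, 47, 45, 43, 40, 36}
insert 59 → {62, 61, 59, 56, 47, 45, 43, 40, 36}
insert 34 → {62, 61, 59, 56, 47, 45, 43, 40, 36, 34}
insert 37 → {62, 61, 59, 56, 47, 45, 43, 40, 37, 36, 34}
insert 33 → {62, 61, 59, 56, 47, 45, 43, 40, 37, 36, 34, 33}
insert 55 → {62, 61, 59, 56, 55, 47, 45, 43, 40, 37, 36, 34, 33}
pop-max → 62; now {61, 59, 56, 55, 47, 45, 43, 40, 37, 36, 34, 33}
insert 46 → {61, 59, 56, 55, 47, 46, 45, 43, 40, 37, 36, 34, 33}
insert 57 → {61, 59, 57, 56, 55, 47, 46, 45, 43, 40, 37, 36, 34, 33}
insert 39 → {61, 59, 57, 56, 55, 47, 46, 45, 43, 40, 39, 37, 36, 34, 33}
pop-max → 61; now {59, 57, 56, 55, 47, 46, 45, 43, 40, 39, 37, 36, 34, 33}
pop-max → 59; now {57, 56, 55, 47, 46, 45, 43, 40, 39, 37, 36, 34, 33}
insert 49 → {57, 56, 55, 49, 47, 46, 45, 43, 40, 39, 37, 36, 34, 33}
insert 60 → {60, 57, 56, 55, 49, 47, 46, 45, 43, 40, 39, 37, 36, 34, 33}
pop-max → 60; now {57, 56, 55, 49, 47, 46, 45, 43, 40, 39, 37, 36, 34, 33}
insert 31 → {57, 56, 55, 49, 47, 46, 45, 43, 40, 39, 37, 36, 34, 33, 31}

[57, 56, 55, 49, 47, 46, 45, 43, 40, 39, 37, 36, 34, 33, 31]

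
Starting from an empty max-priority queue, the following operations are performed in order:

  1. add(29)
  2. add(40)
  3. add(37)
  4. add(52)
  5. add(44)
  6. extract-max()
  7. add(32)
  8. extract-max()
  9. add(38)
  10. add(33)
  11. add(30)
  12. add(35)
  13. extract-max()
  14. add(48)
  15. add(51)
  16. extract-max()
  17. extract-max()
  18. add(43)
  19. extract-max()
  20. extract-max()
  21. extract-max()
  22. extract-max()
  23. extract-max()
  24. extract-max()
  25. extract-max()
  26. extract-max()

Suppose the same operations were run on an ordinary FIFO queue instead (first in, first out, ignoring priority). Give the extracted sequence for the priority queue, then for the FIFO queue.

insert 29 → {29}
insert 40 → {40, 29}
insert 37 → {40, 37, 29}
insert 52 → {52, 40, 37, 29}
insert 44 → {52, 44, 40, 37, 29}
extract-max → 52; now {44, 40, 37, 29}
insert 32 → {44, 40, 37, 32, 29}
extract-max → 44; now {40, 37, 32, 29}
insert 38 → {40, 38, 37, 32, 29}
insert 33 → {40, 38, 37, 33, 32, 29}
insert 30 → {40, 38, 37, 33, 32, 30, 29}
insert 35 → {40, 38, 37, 35, 33, 32, 30, 29}
extract-max → 40; now {38, 37, 35, 33, 32, 30, 29}
insert 48 → {48, 38, 37, 35, 33, 32, 30, 29}
insert 51 → {51, 48, 38, 37, 35, 33, 32, 30, 29}
extract-max → 51; now {48, 38, 37, 35, 33, 32, 30, 29}
extract-max → 48; now {38, 37, 35, 33, 32, 30, 29}
insert 43 → {43, 38, 37, 35, 33, 32, 30, 29}
extract-max → 43; now {38, 37, 35, 33, 32, 30, 29}
extract-max → 38; now {37, 35, 33, 32, 30, 29}
extract-max → 37; now {35, 33, 32, 30, 29}
extract-max → 35; now {33, 32, 30, 29}
extract-max → 33; now {32, 30, 29}
extract-max → 32; now {30, 29}
extract-max → 30; now {29}
extract-max → 29; now {}

priority queue: 52 → 44 → 40 → 51 → 48 → 43 → 38 → 37 → 35 → 33 → 32 → 30 → 29; FIFO queue: 29 → 40 → 37 → 52 → 44 → 32 → 38 → 33 → 30 → 35 → 48 → 51 → 43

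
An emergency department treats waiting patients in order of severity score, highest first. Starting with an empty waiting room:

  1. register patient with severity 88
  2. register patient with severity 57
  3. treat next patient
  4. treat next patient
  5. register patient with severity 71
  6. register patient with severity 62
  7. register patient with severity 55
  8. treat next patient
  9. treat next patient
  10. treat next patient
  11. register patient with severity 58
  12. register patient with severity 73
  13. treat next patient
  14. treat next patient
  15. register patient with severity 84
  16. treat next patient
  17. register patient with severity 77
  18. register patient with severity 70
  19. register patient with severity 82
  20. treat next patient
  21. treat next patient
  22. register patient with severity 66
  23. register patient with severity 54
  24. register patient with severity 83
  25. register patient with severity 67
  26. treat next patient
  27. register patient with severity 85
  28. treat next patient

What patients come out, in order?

88, 57, 71, 62, 55, 73, 58, 84, 82, 77, 83, 85

insert 88 → {88}
insert 57 → {88, 57}
treat next patient → 88; now {57}
treat next patient → 57; now {}
insert 71 → {71}
insert 62 → {71, 62}
insert 55 → {71, 62, 55}
treat next patient → 71; now {62, 55}
treat next patient → 62; now {55}
treat next patient → 55; now {}
insert 58 → {58}
insert 73 → {73, 58}
treat next patient → 73; now {58}
treat next patient → 58; now {}
insert 84 → {84}
treat next patient → 84; now {}
insert 77 → {77}
insert 70 → {77, 70}
insert 82 → {82, 77, 70}
treat next patient → 82; now {77, 70}
treat next patient → 77; now {70}
insert 66 → {70, 66}
insert 54 → {70, 66, 54}
insert 83 → {83, 70, 66, 54}
insert 67 → {83, 70, 67, 66, 54}
treat next patient → 83; now {70, 67, 66, 54}
insert 85 → {85, 70, 67, 66, 54}
treat next patient → 85; now {70, 67, 66, 54}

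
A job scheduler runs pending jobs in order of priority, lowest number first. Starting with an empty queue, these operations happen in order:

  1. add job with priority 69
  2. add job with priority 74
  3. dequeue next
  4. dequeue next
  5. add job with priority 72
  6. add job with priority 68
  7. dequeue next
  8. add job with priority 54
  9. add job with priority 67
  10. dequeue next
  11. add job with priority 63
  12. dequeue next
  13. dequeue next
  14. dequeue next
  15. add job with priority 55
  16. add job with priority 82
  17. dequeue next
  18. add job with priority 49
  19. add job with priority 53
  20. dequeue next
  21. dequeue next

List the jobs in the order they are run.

69, 74, 68, 54, 63, 67, 72, 55, 49, 53

insert 69 → {69}
insert 74 → {69, 74}
dequeue next → 69; now {74}
dequeue next → 74; now {}
insert 72 → {72}
insert 68 → {68, 72}
dequeue next → 68; now {72}
insert 54 → {54, 72}
insert 67 → {54, 67, 72}
dequeue next → 54; now {67, 72}
insert 63 → {63, 67, 72}
dequeue next → 63; now {67, 72}
dequeue next → 67; now {72}
dequeue next → 72; now {}
insert 55 → {55}
insert 82 → {55, 82}
dequeue next → 55; now {82}
insert 49 → {49, 82}
insert 53 → {49, 53, 82}
dequeue next → 49; now {53, 82}
dequeue next → 53; now {82}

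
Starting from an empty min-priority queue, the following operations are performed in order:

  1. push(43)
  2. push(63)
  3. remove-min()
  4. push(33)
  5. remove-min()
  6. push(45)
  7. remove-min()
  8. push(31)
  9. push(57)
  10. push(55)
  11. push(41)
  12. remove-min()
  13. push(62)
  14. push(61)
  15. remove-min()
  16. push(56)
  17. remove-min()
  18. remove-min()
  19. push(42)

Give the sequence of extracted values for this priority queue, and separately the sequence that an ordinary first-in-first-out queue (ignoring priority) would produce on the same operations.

insert 43 → {43}
insert 63 → {43, 63}
remove-min → 43; now {63}
insert 33 → {33, 63}
remove-min → 33; now {63}
insert 45 → {45, 63}
remove-min → 45; now {63}
insert 31 → {31, 63}
insert 57 → {31, 57, 63}
insert 55 → {31, 55, 57, 63}
insert 41 → {31, 41, 55, 57, 63}
remove-min → 31; now {41, 55, 57, 63}
insert 62 → {41, 55, 57, 62, 63}
insert 61 → {41, 55, 57, 61, 62, 63}
remove-min → 41; now {55, 57, 61, 62, 63}
insert 56 → {55, 56, 57, 61, 62, 63}
remove-min → 55; now {56, 57, 61, 62, 63}
remove-min → 56; now {57, 61, 62, 63}
insert 42 → {42, 57, 61, 62, 63}

priority queue: 43, 33, 45, 31, 41, 55, 56; FIFO queue: [43, 63, 33, 45, 31, 57, 55]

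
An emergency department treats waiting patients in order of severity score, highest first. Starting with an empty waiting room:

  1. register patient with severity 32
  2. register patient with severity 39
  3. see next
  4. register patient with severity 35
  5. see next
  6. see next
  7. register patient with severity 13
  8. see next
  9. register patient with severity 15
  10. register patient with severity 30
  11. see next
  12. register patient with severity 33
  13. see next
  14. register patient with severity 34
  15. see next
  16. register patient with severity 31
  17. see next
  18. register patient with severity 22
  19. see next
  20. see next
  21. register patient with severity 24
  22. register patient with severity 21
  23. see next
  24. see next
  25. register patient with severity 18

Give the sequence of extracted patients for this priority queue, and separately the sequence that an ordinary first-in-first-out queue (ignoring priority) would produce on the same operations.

insert 32 → {32}
insert 39 → {39, 32}
see next → 39; now {32}
insert 35 → {35, 32}
see next → 35; now {32}
see next → 32; now {}
insert 13 → {13}
see next → 13; now {}
insert 15 → {15}
insert 30 → {30, 15}
see next → 30; now {15}
insert 33 → {33, 15}
see next → 33; now {15}
insert 34 → {34, 15}
see next → 34; now {15}
insert 31 → {31, 15}
see next → 31; now {15}
insert 22 → {22, 15}
see next → 22; now {15}
see next → 15; now {}
insert 24 → {24}
insert 21 → {24, 21}
see next → 24; now {21}
see next → 21; now {}
insert 18 → {18}

priority queue: [39, 35, 32, 13, 30, 33, 34, 31, 22, 15, 24, 21]; FIFO queue: [32, 39, 35, 13, 15, 30, 33, 34, 31, 22, 24, 21]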